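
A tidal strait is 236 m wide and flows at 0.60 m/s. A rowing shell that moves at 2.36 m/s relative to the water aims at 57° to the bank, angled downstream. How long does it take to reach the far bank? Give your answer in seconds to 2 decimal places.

The component of the rowing shell's velocity perpendicular to the bank is 2.36 × sin 57° = 1.979 m/s.
The current is parallel to the bank, so it does not affect the crossing time.
Time = 236 / 1.979 = 119.236 s.

119.24 s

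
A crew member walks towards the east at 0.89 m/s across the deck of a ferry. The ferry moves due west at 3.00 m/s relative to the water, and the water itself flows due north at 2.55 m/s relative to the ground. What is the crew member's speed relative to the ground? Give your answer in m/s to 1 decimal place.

In east/north components (m/s): crew member relative to ferry = (0.890, 0.000); ferry relative to water = (-3.000, 0.000); water relative to ground = (0.000, 2.550).
Sum = (-2.110, 2.550) m/s.
Speed = |(-2.110, 2.550)| = 3.310 m/s.

3.3 m/s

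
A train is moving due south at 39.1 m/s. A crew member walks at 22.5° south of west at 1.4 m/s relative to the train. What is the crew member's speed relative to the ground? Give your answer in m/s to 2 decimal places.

Taking east as x and north as y: train velocity = (0.000, -39.100) m/s; crew member velocity relative to train = (-1.293, -0.536) m/s.
Velocity relative to ground = (0.000, -39.100) + (-1.293, -0.536) = (-1.293, -39.636) m/s.
Speed = |(-1.293, -39.636)| = 39.657 m/s.

39.66 m/s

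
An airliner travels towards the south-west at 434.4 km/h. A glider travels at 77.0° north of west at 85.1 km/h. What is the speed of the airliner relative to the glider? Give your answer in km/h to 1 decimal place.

484.9 km/h

Taking east as x and north as y: airliner velocity = (-307.167, -307.167) km/h; glider velocity = (-19.143, 82.919) km/h.
Velocity of airliner relative to glider = (-307.167, -307.167) − (-19.143, 82.919) = (-288.024, -390.086) km/h.
Magnitude = |(-288.024, -390.086)| = 484.897 km/h.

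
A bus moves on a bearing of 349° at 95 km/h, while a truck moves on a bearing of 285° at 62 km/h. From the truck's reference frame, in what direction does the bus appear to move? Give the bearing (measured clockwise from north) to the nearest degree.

Taking east as x and north as y: bus velocity = (-18.127, 93.255) km/h; truck velocity = (-59.887, 16.047) km/h.
Velocity of bus relative to truck = (-18.127, 93.255) − (-59.887, 16.047) = (41.761, 77.208) km/h.
Bearing = atan2(41.76, 77.21) = 28.41° clockwise from north.

028°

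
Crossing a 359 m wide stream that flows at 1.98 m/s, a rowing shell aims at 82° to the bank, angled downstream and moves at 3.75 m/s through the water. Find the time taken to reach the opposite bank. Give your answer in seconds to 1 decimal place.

The component of the rowing shell's velocity perpendicular to the bank is 3.75 × sin 82° = 3.714 m/s.
The current is parallel to the bank, so it does not affect the crossing time.
Time = 359 / 3.714 = 96.674 s.

96.7 s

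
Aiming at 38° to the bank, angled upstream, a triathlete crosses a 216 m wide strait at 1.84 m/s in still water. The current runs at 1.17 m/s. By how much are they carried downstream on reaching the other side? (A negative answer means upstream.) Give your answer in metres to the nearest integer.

Perpendicular speed = 1.133 m/s; crossing time = 216 / 1.133 = 190.675 s.
Net downstream speed = -0.280 m/s.
Drift = -0.280 × 190.675 = -53.378 m (upstream).

-53 m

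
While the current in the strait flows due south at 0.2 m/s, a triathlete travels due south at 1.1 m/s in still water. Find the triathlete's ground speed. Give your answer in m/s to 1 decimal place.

1.3 m/s

Taking east as x and north as y: velocity relative to the water = (0.000, -1.100) m/s; the water relative to ground = (0.000, -0.200) m/s.
Velocity relative to ground = (0.000, -1.100) + (0.000, -0.200) = (0.000, -1.300) m/s.
Speed = |(0.000, -1.300)| = 1.300 m/s.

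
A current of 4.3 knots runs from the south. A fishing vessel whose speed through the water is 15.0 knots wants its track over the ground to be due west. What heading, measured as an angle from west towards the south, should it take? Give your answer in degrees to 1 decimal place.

The current pushes perpendicular to the desired track; the heading must have a component into the current equal to 4.3 knots: 15.0 sin θ = 4.3.
sin θ = 0.2867, so θ = 16.658°.

16.7°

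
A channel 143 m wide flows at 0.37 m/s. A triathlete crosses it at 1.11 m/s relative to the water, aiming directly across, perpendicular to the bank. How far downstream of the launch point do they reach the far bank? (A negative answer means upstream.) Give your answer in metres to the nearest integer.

48 m

Perpendicular speed = 1.110 m/s; crossing time = 143 / 1.110 = 128.829 s.
Net downstream speed = 0.370 m/s.
Drift = 0.370 × 128.829 = 47.667 m (downstream).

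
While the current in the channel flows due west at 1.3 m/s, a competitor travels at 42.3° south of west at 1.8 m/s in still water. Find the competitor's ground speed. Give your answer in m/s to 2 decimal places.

Taking east as x and north as y: velocity relative to the water = (-1.331, -1.211) m/s; the water relative to ground = (-1.300, 0.000) m/s.
Velocity relative to ground = (-1.331, -1.211) + (-1.300, 0.000) = (-2.631, -1.211) m/s.
Speed = |(-2.631, -1.211)| = 2.897 m/s.

2.90 m/s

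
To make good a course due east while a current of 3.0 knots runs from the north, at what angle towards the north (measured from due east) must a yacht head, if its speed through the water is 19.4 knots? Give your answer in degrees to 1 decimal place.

8.9°

The current pushes perpendicular to the desired track; the heading must have a component into the current equal to 3.0 knots: 19.4 sin θ = 3.0.
sin θ = 0.1546, so θ = 8.896°.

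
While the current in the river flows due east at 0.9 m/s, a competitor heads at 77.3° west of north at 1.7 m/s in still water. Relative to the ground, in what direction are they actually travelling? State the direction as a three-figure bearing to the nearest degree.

Taking east as x and north as y: velocity relative to the water = (-1.658, 0.374) m/s; the water relative to ground = (0.900, 0.000) m/s.
Velocity relative to ground = (-1.658, 0.374) + (0.900, 0.000) = (-0.758, 0.374) m/s.
Bearing = atan2(-0.76, 0.37) = 296.23° clockwise from north.

296°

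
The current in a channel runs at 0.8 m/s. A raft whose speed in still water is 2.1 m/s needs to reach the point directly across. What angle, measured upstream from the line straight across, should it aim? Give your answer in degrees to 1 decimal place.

To cancel the current, the upstream component of the raft's velocity must equal the flow: 2.1 sin θ = 0.8.
sin θ = 0.8 / 2.1 = 0.3810.
θ = arcsin(0.3810) = 22.393°.

22.4°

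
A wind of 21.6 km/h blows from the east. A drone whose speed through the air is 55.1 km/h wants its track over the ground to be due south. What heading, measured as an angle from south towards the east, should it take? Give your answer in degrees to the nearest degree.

23°

The wind pushes perpendicular to the desired track; the heading must have a component into the wind equal to 21.6 km/h: 55.1 sin θ = 21.6.
sin θ = 0.3920, so θ = 23.080°.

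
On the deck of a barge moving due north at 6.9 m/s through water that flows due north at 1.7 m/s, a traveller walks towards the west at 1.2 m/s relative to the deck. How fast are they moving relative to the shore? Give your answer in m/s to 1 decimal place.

In east/north components (m/s): traveller relative to barge = (-1.200, 0.000); barge relative to water = (0.000, 6.900); water relative to ground = (0.000, 1.700).
Sum = (-1.200, 8.600) m/s.
Speed = |(-1.200, 8.600)| = 8.683 m/s.

8.7 m/s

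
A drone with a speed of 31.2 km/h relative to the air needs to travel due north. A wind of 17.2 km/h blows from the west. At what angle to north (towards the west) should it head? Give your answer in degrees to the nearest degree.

The wind pushes perpendicular to the desired track; the heading must have a component into the wind equal to 17.2 km/h: 31.2 sin θ = 17.2.
sin θ = 0.5513, so θ = 33.455°.

33°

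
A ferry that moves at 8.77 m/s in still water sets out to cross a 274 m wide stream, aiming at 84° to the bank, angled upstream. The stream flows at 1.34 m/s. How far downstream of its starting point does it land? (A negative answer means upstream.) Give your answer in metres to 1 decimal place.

13.3 m

Perpendicular speed = 8.722 m/s; crossing time = 274 / 8.722 = 31.415 s.
Net downstream speed = 0.423 m/s.
Drift = 0.423 × 31.415 = 13.297 m (downstream).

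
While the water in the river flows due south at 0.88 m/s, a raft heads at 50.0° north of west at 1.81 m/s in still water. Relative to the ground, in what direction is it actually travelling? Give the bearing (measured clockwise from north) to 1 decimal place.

293.5°

Taking east as x and north as y: velocity relative to the water = (-1.163, 1.387) m/s; the water relative to ground = (0.000, -0.880) m/s.
Velocity relative to ground = (-1.163, 1.387) + (0.000, -0.880) = (-1.163, 0.507) m/s.
Bearing = atan2(-1.16, 0.51) = 293.53° clockwise from north.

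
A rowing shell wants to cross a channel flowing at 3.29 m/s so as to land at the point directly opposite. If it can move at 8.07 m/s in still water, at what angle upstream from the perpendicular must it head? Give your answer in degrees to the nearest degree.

24°

To cancel the current, the upstream component of the rowing shell's velocity must equal the flow: 8.07 sin θ = 3.29.
sin θ = 3.29 / 8.07 = 0.4077.
θ = arcsin(0.4077) = 24.059°.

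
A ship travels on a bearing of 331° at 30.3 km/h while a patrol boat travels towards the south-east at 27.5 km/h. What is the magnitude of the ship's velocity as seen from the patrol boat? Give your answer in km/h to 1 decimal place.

Taking east as x and north as y: ship velocity = (-14.690, 26.501) km/h; patrol boat velocity = (19.445, -19.445) km/h.
Velocity of ship relative to patrol boat = (-14.690, 26.501) − (19.445, -19.445) = (-34.135, 45.946) km/h.
Magnitude = |(-34.135, 45.946)| = 57.239 km/h.

57.2 km/h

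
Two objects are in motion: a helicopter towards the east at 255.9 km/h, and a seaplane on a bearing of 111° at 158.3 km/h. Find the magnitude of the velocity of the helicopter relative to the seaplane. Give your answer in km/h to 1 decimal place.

122.1 km/h

Taking east as x and north as y: helicopter velocity = (255.900, 0.000) km/h; seaplane velocity = (147.786, -56.730) km/h.
Velocity of helicopter relative to seaplane = (255.900, 0.000) − (147.786, -56.730) = (108.114, 56.730) km/h.
Magnitude = |(108.114, 56.730)| = 122.094 km/h.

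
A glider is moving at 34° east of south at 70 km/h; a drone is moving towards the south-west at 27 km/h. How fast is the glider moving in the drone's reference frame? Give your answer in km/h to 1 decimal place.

Taking east as x and north as y: glider velocity = (39.144, -58.033) km/h; drone velocity = (-19.092, -19.092) km/h.
Velocity of glider relative to drone = (39.144, -58.033) − (-19.092, -19.092) = (58.235, -38.941) km/h.
Magnitude = |(58.235, -38.941)| = 70.055 km/h.

70.1 km/h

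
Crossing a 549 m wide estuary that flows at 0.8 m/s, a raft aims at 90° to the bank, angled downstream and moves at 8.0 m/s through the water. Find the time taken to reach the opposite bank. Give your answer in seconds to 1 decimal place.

The component of the raft's velocity perpendicular to the bank is 8.0 m/s.
Only the cross-stream component determines the crossing time; the current contributes nothing perpendicular to the bank.
Time = 549 / 8.000 = 68.625 s.

68.6 s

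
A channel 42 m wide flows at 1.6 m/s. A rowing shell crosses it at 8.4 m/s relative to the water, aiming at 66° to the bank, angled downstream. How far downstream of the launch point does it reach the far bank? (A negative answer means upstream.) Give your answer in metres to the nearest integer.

27 m

Perpendicular speed = 7.674 m/s; crossing time = 42 / 7.674 = 5.473 s.
Net downstream speed = 5.017 m/s.
Drift = 5.017 × 5.473 = 27.457 m (downstream).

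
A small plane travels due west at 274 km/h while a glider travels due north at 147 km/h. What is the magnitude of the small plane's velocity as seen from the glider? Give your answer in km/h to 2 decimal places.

310.94 km/h

Taking east as x and north as y: small plane velocity = (-274.000, 0.000) km/h; glider velocity = (0.000, 147.000) km/h.
Velocity of small plane relative to glider = (-274.000, 0.000) − (0.000, 147.000) = (-274.000, -147.000) km/h.
Magnitude = |(-274.000, -147.000)| = 310.942 km/h.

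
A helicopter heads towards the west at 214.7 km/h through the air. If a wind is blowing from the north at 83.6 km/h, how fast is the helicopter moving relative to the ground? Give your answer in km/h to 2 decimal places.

Taking east as x and north as y: velocity relative to the air = (-214.700, 0.000) km/h; the air relative to ground = (0.000, -83.600) km/h.
Velocity relative to ground = (-214.700, 0.000) + (0.000, -83.600) = (-214.700, -83.600) km/h.
Speed = |(-214.700, -83.600)| = 230.402 km/h.

230.40 km/h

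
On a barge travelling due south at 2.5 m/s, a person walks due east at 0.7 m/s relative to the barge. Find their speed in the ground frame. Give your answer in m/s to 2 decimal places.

Taking east as x and north as y: barge velocity = (0.000, -2.500) m/s; person velocity relative to barge = (0.700, 0.000) m/s.
Velocity relative to ground = (0.000, -2.500) + (0.700, 0.000) = (0.700, -2.500) m/s.
Speed = |(0.700, -2.500)| = 2.596 m/s.

2.60 m/s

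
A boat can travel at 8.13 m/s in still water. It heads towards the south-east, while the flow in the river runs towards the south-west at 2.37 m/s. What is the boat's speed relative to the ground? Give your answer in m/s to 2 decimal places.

8.47 m/s

Taking east as x and north as y: velocity relative to the water = (5.749, -5.749) m/s; the water relative to ground = (-1.676, -1.676) m/s.
Velocity relative to ground = (5.749, -5.749) + (-1.676, -1.676) = (4.073, -7.425) m/s.
Speed = |(4.073, -7.425)| = 8.468 m/s.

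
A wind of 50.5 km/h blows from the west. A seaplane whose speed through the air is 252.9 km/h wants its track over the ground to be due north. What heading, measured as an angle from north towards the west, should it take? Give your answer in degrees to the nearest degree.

The wind pushes perpendicular to the desired track; the heading must have a component into the wind equal to 50.5 km/h: 252.9 sin θ = 50.5.
sin θ = 0.1997, so θ = 11.518°.

12°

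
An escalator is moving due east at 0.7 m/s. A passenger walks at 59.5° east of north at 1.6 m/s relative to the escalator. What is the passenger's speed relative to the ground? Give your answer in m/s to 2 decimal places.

Taking east as x and north as y: escalator velocity = (0.700, 0.000) m/s; passenger velocity relative to escalator = (1.379, 0.812) m/s.
Velocity relative to ground = (0.700, 0.000) + (1.379, 0.812) = (2.079, 0.812) m/s.
Speed = |(2.079, 0.812)| = 2.232 m/s.

2.23 m/s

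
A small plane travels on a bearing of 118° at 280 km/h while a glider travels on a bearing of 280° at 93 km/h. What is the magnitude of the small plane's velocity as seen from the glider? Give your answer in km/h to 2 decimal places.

Taking east as x and north as y: small plane velocity = (247.225, -131.452) km/h; glider velocity = (-91.587, 16.149) km/h.
Velocity of small plane relative to glider = (247.225, -131.452) − (-91.587, 16.149) = (338.812, -147.601) km/h.
Magnitude = |(338.812, -147.601)| = 369.567 km/h.

369.57 km/h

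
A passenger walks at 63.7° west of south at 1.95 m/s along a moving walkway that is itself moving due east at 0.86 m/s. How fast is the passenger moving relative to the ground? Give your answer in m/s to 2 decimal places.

Taking east as x and north as y: moving walkway velocity = (0.860, 0.000) m/s; passenger velocity relative to moving walkway = (-1.748, -0.864) m/s.
Velocity relative to ground = (0.860, 0.000) + (-1.748, -0.864) = (-0.888, -0.864) m/s.
Speed = |(-0.888, -0.864)| = 1.239 m/s.

1.24 m/s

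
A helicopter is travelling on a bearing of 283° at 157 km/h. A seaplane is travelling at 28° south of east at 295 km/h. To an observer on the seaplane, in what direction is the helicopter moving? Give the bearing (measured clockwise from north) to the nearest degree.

Taking east as x and north as y: helicopter velocity = (-152.976, 35.317) km/h; seaplane velocity = (260.470, -138.494) km/h.
Velocity of helicopter relative to seaplane = (-152.976, 35.317) − (260.470, -138.494) = (-413.446, 173.811) km/h.
Bearing = atan2(-413.45, 173.81) = 292.80° clockwise from north.

293°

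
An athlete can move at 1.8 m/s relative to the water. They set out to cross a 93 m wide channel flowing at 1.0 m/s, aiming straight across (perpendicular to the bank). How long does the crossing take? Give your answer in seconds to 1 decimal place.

The component of the athlete's velocity perpendicular to the bank is 1.8 m/s.
Only the cross-stream component determines the crossing time; the current contributes nothing perpendicular to the bank.
Time = 93 / 1.800 = 51.667 s.

51.7 s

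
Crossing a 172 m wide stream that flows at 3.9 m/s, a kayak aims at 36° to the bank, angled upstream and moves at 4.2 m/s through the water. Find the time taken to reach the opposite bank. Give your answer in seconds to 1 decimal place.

The component of the kayak's velocity perpendicular to the bank is 4.2 × sin 36° = 2.469 m/s.
The current is parallel to the bank, so it does not affect the crossing time.
Time = 172 / 2.469 = 69.672 s.

69.7 s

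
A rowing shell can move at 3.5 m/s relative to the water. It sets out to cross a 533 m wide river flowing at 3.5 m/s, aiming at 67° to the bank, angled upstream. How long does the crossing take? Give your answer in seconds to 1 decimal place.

165.4 s

The component of the rowing shell's velocity perpendicular to the bank is 3.5 × sin 67° = 3.222 m/s.
Only the cross-stream component determines the crossing time; the current contributes nothing perpendicular to the bank.
Time = 533 / 3.222 = 165.437 s.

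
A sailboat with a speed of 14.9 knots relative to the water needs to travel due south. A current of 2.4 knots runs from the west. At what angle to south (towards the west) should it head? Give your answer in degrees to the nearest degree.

9°

The current pushes perpendicular to the desired track; the heading must have a component into the current equal to 2.4 knots: 14.9 sin θ = 2.4.
sin θ = 0.1611, so θ = 9.269°.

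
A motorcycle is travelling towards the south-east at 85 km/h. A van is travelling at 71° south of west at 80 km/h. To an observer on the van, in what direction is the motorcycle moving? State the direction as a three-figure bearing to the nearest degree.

080°

Taking east as x and north as y: motorcycle velocity = (60.104, -60.104) km/h; van velocity = (-26.045, -75.641) km/h.
Velocity of motorcycle relative to van = (60.104, -60.104) − (-26.045, -75.641) = (86.150, 15.537) km/h.
Bearing = atan2(86.15, 15.54) = 79.78° clockwise from north.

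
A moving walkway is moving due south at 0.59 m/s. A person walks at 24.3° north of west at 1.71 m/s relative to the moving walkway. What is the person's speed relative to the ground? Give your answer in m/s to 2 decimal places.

1.56 m/s

Taking east as x and north as y: moving walkway velocity = (0.000, -0.590) m/s; person velocity relative to moving walkway = (-1.558, 0.704) m/s.
Velocity relative to ground = (0.000, -0.590) + (-1.558, 0.704) = (-1.558, 0.114) m/s.
Speed = |(-1.558, 0.114)| = 1.563 m/s.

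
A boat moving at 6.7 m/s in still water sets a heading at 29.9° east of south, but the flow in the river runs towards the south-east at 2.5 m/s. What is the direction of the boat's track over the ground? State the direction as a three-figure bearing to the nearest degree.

Taking east as x and north as y: velocity relative to the water = (3.340, -5.808) m/s; the water relative to ground = (1.768, -1.768) m/s.
Velocity relative to ground = (3.340, -5.808) + (1.768, -1.768) = (5.108, -7.576) m/s.
Bearing = atan2(5.11, -7.58) = 146.01° clockwise from north.

146°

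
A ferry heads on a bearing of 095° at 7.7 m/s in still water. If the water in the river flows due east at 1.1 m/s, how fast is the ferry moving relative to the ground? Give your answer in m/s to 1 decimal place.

Taking east as x and north as y: velocity relative to the water = (7.671, -0.671) m/s; the water relative to ground = (1.100, 0.000) m/s.
Velocity relative to ground = (7.671, -0.671) + (1.100, 0.000) = (8.771, -0.671) m/s.
Speed = |(8.771, -0.671)| = 8.796 m/s.

8.8 m/s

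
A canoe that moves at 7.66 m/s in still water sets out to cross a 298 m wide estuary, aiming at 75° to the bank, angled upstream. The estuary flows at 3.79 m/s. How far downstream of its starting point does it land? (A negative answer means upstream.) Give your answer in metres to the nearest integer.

Perpendicular speed = 7.399 m/s; crossing time = 298 / 7.399 = 40.276 s.
Net downstream speed = 1.807 m/s.
Drift = 1.807 × 40.276 = 72.796 m (downstream).

73 m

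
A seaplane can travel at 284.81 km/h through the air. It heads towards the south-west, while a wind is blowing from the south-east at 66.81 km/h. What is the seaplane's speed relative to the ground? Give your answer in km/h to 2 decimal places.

Taking east as x and north as y: velocity relative to the air = (-201.391, -201.391) km/h; the air relative to ground = (-47.242, 47.242) km/h.
Velocity relative to ground = (-201.391, -201.391) + (-47.242, 47.242) = (-248.633, -154.149) km/h.
Speed = |(-248.633, -154.149)| = 292.541 km/h.

292.54 km/h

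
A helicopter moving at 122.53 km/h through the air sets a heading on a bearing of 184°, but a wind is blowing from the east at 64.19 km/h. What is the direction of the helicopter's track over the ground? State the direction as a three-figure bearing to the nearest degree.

Taking east as x and north as y: velocity relative to the air = (-8.547, -122.232) km/h; the air relative to ground = (-64.190, 0.000) km/h.
Velocity relative to ground = (-8.547, -122.232) + (-64.190, 0.000) = (-72.737, -122.232) km/h.
Bearing = atan2(-72.74, -122.23) = 210.76° clockwise from north.

211°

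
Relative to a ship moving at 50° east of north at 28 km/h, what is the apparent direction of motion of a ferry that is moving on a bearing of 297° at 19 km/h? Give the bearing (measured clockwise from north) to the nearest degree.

Taking east as x and north as y: ferry velocity = (-16.929, 8.626) km/h; ship velocity = (21.449, 17.998) km/h.
Velocity of ferry relative to ship = (-16.929, 8.626) − (21.449, 17.998) = (-38.378, -9.372) km/h.
Bearing = atan2(-38.38, -9.37) = 256.28° clockwise from north.

256°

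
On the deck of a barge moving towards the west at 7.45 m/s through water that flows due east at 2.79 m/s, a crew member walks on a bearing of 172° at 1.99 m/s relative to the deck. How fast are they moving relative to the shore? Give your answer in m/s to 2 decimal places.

In east/north components (m/s): crew member relative to barge = (0.277, -1.971); barge relative to water = (-7.450, 0.000); water relative to ground = (2.790, 0.000).
Sum = (-4.383, -1.971) m/s.
Speed = |(-4.383, -1.971)| = 4.806 m/s.

4.81 m/s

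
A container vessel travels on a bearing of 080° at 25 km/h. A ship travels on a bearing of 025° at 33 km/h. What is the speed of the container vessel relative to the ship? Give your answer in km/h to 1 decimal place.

27.7 km/h

Taking east as x and north as y: container vessel velocity = (24.620, 4.341) km/h; ship velocity = (13.946, 29.908) km/h.
Velocity of container vessel relative to ship = (24.620, 4.341) − (13.946, 29.908) = (10.674, -25.567) km/h.
Magnitude = |(10.674, -25.567)| = 27.706 km/h.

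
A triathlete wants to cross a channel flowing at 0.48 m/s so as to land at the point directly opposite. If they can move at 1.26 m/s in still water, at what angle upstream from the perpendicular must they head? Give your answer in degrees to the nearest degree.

22°

To cancel the current, the upstream component of the triathlete's velocity must equal the flow: 1.26 sin θ = 0.48.
sin θ = 0.48 / 1.26 = 0.3810.
θ = arcsin(0.3810) = 22.393°.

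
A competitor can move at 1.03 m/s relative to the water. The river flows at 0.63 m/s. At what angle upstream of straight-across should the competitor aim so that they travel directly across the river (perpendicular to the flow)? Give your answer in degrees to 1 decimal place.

To cancel the current, the upstream component of the competitor's velocity must equal the flow: 1.03 sin θ = 0.63.
sin θ = 0.63 / 1.03 = 0.6117.
θ = arcsin(0.6117) = 37.709°.

37.7°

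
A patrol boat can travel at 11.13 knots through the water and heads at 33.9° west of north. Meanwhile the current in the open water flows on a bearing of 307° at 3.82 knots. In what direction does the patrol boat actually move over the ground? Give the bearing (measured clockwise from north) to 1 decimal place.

Taking east as x and north as y: velocity relative to the water = (-6.208, 9.238) knots; the water relative to ground = (-3.051, 2.299) knots.
Velocity relative to ground = (-6.208, 9.238) + (-3.051, 2.299) = (-9.258, 11.537) knots.
Bearing = atan2(-9.26, 11.54) = 321.25° clockwise from north.

321.3°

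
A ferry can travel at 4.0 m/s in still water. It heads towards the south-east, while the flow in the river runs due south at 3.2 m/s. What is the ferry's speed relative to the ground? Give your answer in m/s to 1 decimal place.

Taking east as x and north as y: velocity relative to the water = (2.828, -2.828) m/s; the water relative to ground = (0.000, -3.200) m/s.
Velocity relative to ground = (2.828, -2.828) + (0.000, -3.200) = (2.828, -6.028) m/s.
Speed = |(2.828, -6.028)| = 6.659 m/s.

6.7 m/s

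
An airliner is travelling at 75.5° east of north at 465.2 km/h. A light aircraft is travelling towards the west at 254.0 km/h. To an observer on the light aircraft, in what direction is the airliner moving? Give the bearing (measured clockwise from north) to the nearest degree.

081°

Taking east as x and north as y: airliner velocity = (450.382, 116.477) km/h; light aircraft velocity = (-254.000, 0.000) km/h.
Velocity of airliner relative to light aircraft = (450.382, 116.477) − (-254.000, 0.000) = (704.382, 116.477) km/h.
Bearing = atan2(704.38, 116.48) = 80.61° clockwise from north.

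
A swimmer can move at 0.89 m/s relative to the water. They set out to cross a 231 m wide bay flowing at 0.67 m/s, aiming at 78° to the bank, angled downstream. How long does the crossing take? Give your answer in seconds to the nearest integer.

The component of the swimmer's velocity perpendicular to the bank is 0.89 × sin 78° = 0.871 m/s.
The current is parallel to the bank, so it does not affect the crossing time.
Time = 231 / 0.871 = 265.349 s.

265 s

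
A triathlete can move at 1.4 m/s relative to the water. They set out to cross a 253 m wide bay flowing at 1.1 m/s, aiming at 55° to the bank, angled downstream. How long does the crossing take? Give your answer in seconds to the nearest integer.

221 s

The component of the triathlete's velocity perpendicular to the bank is 1.4 × sin 55° = 1.147 m/s.
The flow acts along the bank and has no component across it.
Time = 253 / 1.147 = 220.611 s.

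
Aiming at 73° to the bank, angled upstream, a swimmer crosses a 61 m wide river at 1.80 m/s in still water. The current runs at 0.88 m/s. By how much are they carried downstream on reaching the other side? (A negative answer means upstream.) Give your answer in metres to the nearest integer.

Perpendicular speed = 1.721 m/s; crossing time = 61 / 1.721 = 35.437 s.
Net downstream speed = 0.354 m/s.
Drift = 0.354 × 35.437 = 12.535 m (downstream).

13 m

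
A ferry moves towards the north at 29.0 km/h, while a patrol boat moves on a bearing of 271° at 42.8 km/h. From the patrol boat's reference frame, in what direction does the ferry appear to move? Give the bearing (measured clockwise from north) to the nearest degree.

057°

Taking east as x and north as y: ferry velocity = (0.000, 29.000) km/h; patrol boat velocity = (-42.793, 0.747) km/h.
Velocity of ferry relative to patrol boat = (0.000, 29.000) − (-42.793, 0.747) = (42.793, 28.253) km/h.
Bearing = atan2(42.79, 28.25) = 56.57° clockwise from north.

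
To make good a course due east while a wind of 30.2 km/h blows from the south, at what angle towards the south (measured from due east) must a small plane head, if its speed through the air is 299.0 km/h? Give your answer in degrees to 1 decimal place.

5.8°

The wind pushes perpendicular to the desired track; the heading must have a component into the wind equal to 30.2 km/h: 299.0 sin θ = 30.2.
sin θ = 0.1010, so θ = 5.797°.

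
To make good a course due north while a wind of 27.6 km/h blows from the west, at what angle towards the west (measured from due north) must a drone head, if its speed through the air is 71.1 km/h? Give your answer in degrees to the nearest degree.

The wind pushes perpendicular to the desired track; the heading must have a component into the wind equal to 27.6 km/h: 71.1 sin θ = 27.6.
sin θ = 0.3882, so θ = 22.842°.

23°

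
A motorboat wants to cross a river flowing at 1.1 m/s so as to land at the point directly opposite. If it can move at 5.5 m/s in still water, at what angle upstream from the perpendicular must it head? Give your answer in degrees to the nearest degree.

12°

To cancel the current, the upstream component of the motorboat's velocity must equal the flow: 5.5 sin θ = 1.1.
sin θ = 1.1 / 5.5 = 0.2000.
θ = arcsin(0.2000) = 11.537°.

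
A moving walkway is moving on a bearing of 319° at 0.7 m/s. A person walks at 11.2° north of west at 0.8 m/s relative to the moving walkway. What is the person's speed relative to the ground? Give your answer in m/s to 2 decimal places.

Taking east as x and north as y: moving walkway velocity = (-0.459, 0.528) m/s; person velocity relative to moving walkway = (-0.785, 0.155) m/s.
Velocity relative to ground = (-0.459, 0.528) + (-0.785, 0.155) = (-1.244, 0.684) m/s.
Speed = |(-1.244, 0.684)| = 1.419 m/s.

1.42 m/s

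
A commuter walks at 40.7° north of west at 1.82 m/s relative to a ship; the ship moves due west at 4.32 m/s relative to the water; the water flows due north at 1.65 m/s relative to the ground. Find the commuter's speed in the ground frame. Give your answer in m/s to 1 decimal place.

6.4 m/s

In east/north components (m/s): commuter relative to ship = (-1.380, 1.187); ship relative to water = (-4.320, 0.000); water relative to ground = (0.000, 1.650).
Sum = (-5.700, 2.837) m/s.
Speed = |(-5.700, 2.837)| = 6.367 m/s.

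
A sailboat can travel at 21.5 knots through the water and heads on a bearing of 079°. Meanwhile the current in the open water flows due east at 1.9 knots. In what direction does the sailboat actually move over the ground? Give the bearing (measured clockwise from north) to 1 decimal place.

079.9°

Taking east as x and north as y: velocity relative to the water = (21.105, 4.102) knots; the water relative to ground = (1.900, 0.000) knots.
Velocity relative to ground = (21.105, 4.102) + (1.900, 0.000) = (23.005, 4.102) knots.
Bearing = atan2(23.00, 4.10) = 79.89° clockwise from north.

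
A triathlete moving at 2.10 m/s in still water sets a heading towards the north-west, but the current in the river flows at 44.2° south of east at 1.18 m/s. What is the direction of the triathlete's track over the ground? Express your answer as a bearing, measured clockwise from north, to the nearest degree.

316°

Taking east as x and north as y: velocity relative to the water = (-1.485, 1.485) m/s; the water relative to ground = (0.846, -0.823) m/s.
Velocity relative to ground = (-1.485, 1.485) + (0.846, -0.823) = (-0.639, 0.662) m/s.
Bearing = atan2(-0.64, 0.66) = 316.03° clockwise from north.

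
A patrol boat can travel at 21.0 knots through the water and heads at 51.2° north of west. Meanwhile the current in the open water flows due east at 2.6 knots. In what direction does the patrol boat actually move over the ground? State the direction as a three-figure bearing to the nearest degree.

Taking east as x and north as y: velocity relative to the water = (-13.159, 16.366) knots; the water relative to ground = (2.600, 0.000) knots.
Velocity relative to ground = (-13.159, 16.366) + (2.600, 0.000) = (-10.559, 16.366) knots.
Bearing = atan2(-10.56, 16.37) = 327.17° clockwise from north.

327°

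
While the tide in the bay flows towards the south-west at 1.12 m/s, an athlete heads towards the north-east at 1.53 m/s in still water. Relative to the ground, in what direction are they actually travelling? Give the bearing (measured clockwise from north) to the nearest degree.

045°

Taking east as x and north as y: velocity relative to the water = (1.082, 1.082) m/s; the water relative to ground = (-0.792, -0.792) m/s.
Velocity relative to ground = (1.082, 1.082) + (-0.792, -0.792) = (0.290, 0.290) m/s.
Bearing = atan2(0.29, 0.29) = 45.00° clockwise from north.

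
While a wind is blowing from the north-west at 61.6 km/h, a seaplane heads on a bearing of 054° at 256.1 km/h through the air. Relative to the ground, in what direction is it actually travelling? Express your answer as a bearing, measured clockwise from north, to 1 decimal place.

Taking east as x and north as y: velocity relative to the air = (207.189, 150.532) km/h; the air relative to ground = (43.558, -43.558) km/h.
Velocity relative to ground = (207.189, 150.532) + (43.558, -43.558) = (250.747, 106.974) km/h.
Bearing = atan2(250.75, 106.97) = 66.90° clockwise from north.

066.9°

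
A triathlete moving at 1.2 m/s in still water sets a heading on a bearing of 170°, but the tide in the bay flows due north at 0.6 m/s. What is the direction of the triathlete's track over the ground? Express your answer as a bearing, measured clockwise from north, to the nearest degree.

160°

Taking east as x and north as y: velocity relative to the water = (0.208, -1.182) m/s; the water relative to ground = (0.000, 0.600) m/s.
Velocity relative to ground = (0.208, -1.182) + (0.000, 0.600) = (0.208, -0.582) m/s.
Bearing = atan2(0.21, -0.58) = 160.29° clockwise from north.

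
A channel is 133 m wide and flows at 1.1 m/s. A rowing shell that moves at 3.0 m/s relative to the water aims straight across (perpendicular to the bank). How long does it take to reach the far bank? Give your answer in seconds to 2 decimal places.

The component of the rowing shell's velocity perpendicular to the bank is 3.0 m/s.
The current is parallel to the bank, so it does not affect the crossing time.
Time = 133 / 3.000 = 44.333 s.

44.33 s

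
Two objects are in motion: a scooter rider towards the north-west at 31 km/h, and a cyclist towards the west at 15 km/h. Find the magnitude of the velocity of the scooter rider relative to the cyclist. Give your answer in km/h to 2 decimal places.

Taking east as x and north as y: scooter rider velocity = (-21.920, 21.920) km/h; cyclist velocity = (-15.000, 0.000) km/h.
Velocity of scooter rider relative to cyclist = (-21.920, 21.920) − (-15.000, 0.000) = (-6.920, 21.920) km/h.
Magnitude = |(-6.920, 21.920)| = 22.987 km/h.

22.99 km/h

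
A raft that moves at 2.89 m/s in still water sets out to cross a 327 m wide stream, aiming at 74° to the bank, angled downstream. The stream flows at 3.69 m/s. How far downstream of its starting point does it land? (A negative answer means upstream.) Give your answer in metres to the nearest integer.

528 m

Perpendicular speed = 2.778 m/s; crossing time = 327 / 2.778 = 117.709 s.
Net downstream speed = 4.487 m/s.
Drift = 4.487 × 117.709 = 528.111 m (downstream).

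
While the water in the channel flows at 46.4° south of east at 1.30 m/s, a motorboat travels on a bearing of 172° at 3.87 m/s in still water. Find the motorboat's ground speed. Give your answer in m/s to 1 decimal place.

5.0 m/s

Taking east as x and north as y: velocity relative to the water = (0.539, -3.832) m/s; the water relative to ground = (0.897, -0.941) m/s.
Velocity relative to ground = (0.539, -3.832) + (0.897, -0.941) = (1.435, -4.774) m/s.
Speed = |(1.435, -4.774)| = 4.985 m/s.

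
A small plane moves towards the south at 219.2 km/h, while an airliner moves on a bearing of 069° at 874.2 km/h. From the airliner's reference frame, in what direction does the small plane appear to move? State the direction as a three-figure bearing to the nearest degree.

237°

Taking east as x and north as y: small plane velocity = (0.000, -219.200) km/h; airliner velocity = (816.136, 313.285) km/h.
Velocity of small plane relative to airliner = (0.000, -219.200) − (816.136, 313.285) = (-816.136, -532.485) km/h.
Bearing = atan2(-816.14, -532.49) = 236.88° clockwise from north.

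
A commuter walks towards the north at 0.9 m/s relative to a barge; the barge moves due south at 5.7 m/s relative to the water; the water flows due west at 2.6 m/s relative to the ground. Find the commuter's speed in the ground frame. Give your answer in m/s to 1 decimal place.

In east/north components (m/s): commuter relative to barge = (0.000, 0.900); barge relative to water = (0.000, -5.700); water relative to ground = (-2.600, 0.000).
Sum = (-2.600, -4.800) m/s.
Speed = |(-2.600, -4.800)| = 5.459 m/s.

5.5 m/s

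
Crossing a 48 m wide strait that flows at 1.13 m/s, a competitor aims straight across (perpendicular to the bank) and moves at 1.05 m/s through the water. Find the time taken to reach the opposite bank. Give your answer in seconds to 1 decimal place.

45.7 s

The component of the competitor's velocity perpendicular to the bank is 1.05 m/s.
The current is parallel to the bank, so it does not affect the crossing time.
Time = 48 / 1.050 = 45.714 s.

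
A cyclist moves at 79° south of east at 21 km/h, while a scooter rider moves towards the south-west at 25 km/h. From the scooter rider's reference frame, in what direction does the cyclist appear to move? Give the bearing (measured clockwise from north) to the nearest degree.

098°

Taking east as x and north as y: cyclist velocity = (4.007, -20.614) km/h; scooter rider velocity = (-17.678, -17.678) km/h.
Velocity of cyclist relative to scooter rider = (4.007, -20.614) − (-17.678, -17.678) = (21.685, -2.937) km/h.
Bearing = atan2(21.68, -2.94) = 97.71° clockwise from north.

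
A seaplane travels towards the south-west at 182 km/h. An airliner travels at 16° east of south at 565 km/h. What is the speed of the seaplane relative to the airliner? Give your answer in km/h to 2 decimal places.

502.64 km/h

Taking east as x and north as y: seaplane velocity = (-128.693, -128.693) km/h; airliner velocity = (155.735, -543.113) km/h.
Velocity of seaplane relative to airliner = (-128.693, -128.693) − (155.735, -543.113) = (-284.429, 414.419) km/h.
Magnitude = |(-284.429, 414.419)| = 502.636 km/h.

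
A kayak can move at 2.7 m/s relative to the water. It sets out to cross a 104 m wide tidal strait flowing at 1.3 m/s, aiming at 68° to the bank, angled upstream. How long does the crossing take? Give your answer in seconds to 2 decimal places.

41.54 s

The component of the kayak's velocity perpendicular to the bank is 2.7 × sin 68° = 2.503 m/s.
The flow acts along the bank and has no component across it.
Time = 104 / 2.503 = 41.544 s.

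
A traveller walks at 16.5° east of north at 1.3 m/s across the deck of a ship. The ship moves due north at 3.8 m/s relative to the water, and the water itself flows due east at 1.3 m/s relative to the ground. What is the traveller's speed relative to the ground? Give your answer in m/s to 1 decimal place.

In east/north components (m/s): traveller relative to ship = (0.369, 1.246); ship relative to water = (0.000, 3.800); water relative to ground = (1.300, 0.000).
Sum = (1.669, 5.046) m/s.
Speed = |(1.669, 5.046)| = 5.315 m/s.

5.3 m/s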